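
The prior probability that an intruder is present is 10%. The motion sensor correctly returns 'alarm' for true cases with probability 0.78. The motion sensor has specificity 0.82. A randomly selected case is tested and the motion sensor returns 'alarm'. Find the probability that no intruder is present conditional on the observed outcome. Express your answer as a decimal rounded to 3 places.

P(¬H | E) ≈ 0.675

Write H for 'an intruder is present'. Prior odds H:¬H = 0.1/0.9 = 0.11111. For the 'alarm' outcome, the likelihood ratio is 0.78/0.18 = 4.3333.
Posterior odds = 0.11111 × 4.3333 = 0.48148, so P(H|E) = 0.48148/(1+0.48148) = 0.325. Then P(¬H|E) = 1 − 0.325 = 0.675.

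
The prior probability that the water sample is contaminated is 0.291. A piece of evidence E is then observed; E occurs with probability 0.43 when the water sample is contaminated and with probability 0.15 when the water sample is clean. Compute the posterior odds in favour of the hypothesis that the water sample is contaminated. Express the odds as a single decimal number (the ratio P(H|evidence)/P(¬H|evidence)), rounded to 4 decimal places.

Prior odds = 0.291/(1−0.291) = 0.41044. In log-odds, ln(0.41044) = -0.89053.
Add log likelihood ratio: ln(2.8667) = 1.0531.
Posterior log-odds = 0.16262, so posterior odds = exp(0.16262) = 1.1766.

Posterior odds ≈ 1.1766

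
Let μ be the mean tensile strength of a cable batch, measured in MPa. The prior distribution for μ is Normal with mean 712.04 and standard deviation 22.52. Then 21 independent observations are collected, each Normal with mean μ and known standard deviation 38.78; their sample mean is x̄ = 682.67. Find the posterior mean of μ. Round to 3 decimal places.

Prior precision 1/τ₀² = 1/22.52² = 0.00197180; data precision n/σ² = 21/38.78² = 0.0139638.
Posterior precision = 0.00197180 + 0.0139638 = 0.0159356.
Posterior mean = (0.00197180·712.04 + 0.0139638·682.67) / 0.0159356 = 686.304.

Posterior mean ≈ 686.304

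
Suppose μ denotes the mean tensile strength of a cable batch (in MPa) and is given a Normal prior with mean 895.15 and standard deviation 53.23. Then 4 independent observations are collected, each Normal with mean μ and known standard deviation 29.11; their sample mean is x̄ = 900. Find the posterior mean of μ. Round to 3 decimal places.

With known σ, the Normal prior is conjugate. Weight on the data is w = (n/σ²)/(n/σ² + 1/τ₀²) = 0.00472036/(0.00472036+0.00035293) = 0.93043.
Posterior mean = w·x̄ + (1−w)·μ₀ = 0.93043·900 + 0.069566·895.15 = 899.663.

Posterior mean ≈ 899.663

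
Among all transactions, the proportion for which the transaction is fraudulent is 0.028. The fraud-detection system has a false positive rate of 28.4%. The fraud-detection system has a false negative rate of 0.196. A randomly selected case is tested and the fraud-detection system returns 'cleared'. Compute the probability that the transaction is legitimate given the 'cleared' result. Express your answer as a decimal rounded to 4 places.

P(¬H | E) ≈ 0.9922

Write H for 'the transaction is fraudulent'. Prior odds H:¬H = 0.028/0.972 = 0.028807. For the 'cleared' outcome, the likelihood ratio is 0.196/0.716 = 0.27374.
Posterior odds = 0.028807 × 0.27374 = 0.0078856, so P(H|E) = 0.0078856/(1+0.0078856) = 0.0078. Then P(¬H|E) = 1 − 0.0078 = 0.9922.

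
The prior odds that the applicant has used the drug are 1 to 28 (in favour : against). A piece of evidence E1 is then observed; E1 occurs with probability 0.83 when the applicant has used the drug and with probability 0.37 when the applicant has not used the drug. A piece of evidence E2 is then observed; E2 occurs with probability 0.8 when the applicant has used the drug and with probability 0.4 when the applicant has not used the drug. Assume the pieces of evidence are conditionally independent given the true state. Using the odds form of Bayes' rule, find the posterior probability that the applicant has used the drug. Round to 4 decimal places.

Posterior probability ≈ 0.1381

Prior odds = 1/28 = 0.035714. In log-odds, ln(0.035714) = -3.3322.
Add log likelihood ratios: ln(2.2432) + ln(2.0000) = 1.5011.
Posterior log-odds = -1.8311, so posterior odds = exp(-1.8311) = 0.16023. Converting, P(H|E) = 0.16023/1.1602 = 0.1381.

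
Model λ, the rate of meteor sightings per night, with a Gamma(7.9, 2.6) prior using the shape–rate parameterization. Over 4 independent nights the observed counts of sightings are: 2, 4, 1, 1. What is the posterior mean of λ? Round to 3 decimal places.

Total count ∑xᵢ = 8 over n = 4 nights.
Gamma is conjugate to the Poisson likelihood: posterior is Gamma(shape = 7.9+8 = 15.9, rate = 2.6+4 = 6.6).
Posterior mean = shape/rate = 15.9/6.6 = 2.409.

Posterior mean ≈ 2.409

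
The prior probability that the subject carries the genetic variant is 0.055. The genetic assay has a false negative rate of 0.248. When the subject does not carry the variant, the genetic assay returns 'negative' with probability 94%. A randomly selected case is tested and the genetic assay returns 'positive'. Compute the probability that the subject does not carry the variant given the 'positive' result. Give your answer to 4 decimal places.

P(¬H | E) ≈ 0.5782

Write H for 'the subject carries the genetic variant'. Prior odds H:¬H = 0.055/0.945 = 0.058201. For the 'positive' outcome, the likelihood ratio is 0.752/0.06 = 12.533.
Posterior odds = 0.058201 × 12.533 = 0.72945, so P(H|E) = 0.72945/(1+0.72945) = 0.4218. Then P(¬H|E) = 1 − 0.4218 = 0.5782.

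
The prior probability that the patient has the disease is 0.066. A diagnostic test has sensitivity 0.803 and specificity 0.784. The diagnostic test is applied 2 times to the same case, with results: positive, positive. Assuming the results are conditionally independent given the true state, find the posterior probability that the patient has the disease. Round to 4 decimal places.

Let H be the event that the patient has the disease; start with P(H) = 0.066. P('positive'|H) = 0.803, P('positive'|¬H) = 0.216.
Update on result 1 ('positive'): P(H) ← 0.803·0.0660 / (0.803·0.0660 + 0.216·0.9340) = 0.052998/0.25474 = 0.2080.
Update on result 2 ('positive'): P(H) ← 0.803·0.2080 / (0.803·0.2080 + 0.216·0.7920) = 0.16706/0.33812 = 0.4941.

Posterior P(H) ≈ 0.4941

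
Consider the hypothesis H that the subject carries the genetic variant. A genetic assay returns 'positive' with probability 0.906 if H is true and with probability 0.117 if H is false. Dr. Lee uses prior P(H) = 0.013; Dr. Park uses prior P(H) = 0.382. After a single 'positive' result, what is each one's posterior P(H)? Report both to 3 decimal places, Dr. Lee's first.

Dr. Lee: 0.093; Dr. Park: 0.827

The likelihood ratio for a 'positive' result is 0.906/0.117 = 7.7436.
Dr. Lee: prior odds 0.013/0.987 = 0.013171; posterior odds 0.10199; posterior probability 0.093.
Dr. Park: prior odds 0.382/0.618 = 0.61812; posterior odds 4.7865; posterior probability 0.827.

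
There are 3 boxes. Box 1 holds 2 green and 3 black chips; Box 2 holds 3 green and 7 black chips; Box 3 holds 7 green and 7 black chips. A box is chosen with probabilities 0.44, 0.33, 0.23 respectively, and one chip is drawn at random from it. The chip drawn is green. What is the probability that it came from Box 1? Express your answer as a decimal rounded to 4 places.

P(green|Box 1) = 0.4; P(green|Box 2) = 0.3; P(green|Box 3) = 0.5.
Prior × likelihood for each source: 0.44·0.4=0.1760, 0.33·0.3=0.09900, 0.23·0.5=0.1150. Summing gives P(green) = 0.39000.
P(Box 1 | green) = 0.1760 / 0.39000 = 0.4513.

Posterior probability ≈ 0.4513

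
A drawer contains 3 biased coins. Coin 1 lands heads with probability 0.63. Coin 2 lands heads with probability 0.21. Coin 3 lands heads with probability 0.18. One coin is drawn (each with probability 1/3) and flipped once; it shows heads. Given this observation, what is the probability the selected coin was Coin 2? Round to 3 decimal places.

P(heads|C1) = 0.63; P(heads|C2) = 0.21; P(heads|C3) = 0.18.
Prior × likelihood for each source: 0.333333·0.63=0.2100, 0.333333·0.21=0.07000, 0.333333·0.18=0.06000. Summing gives P(heads) = 0.34000.
P(Coin 2 | heads) = 0.07000 / 0.34000 = 0.206.

Posterior probability ≈ 0.206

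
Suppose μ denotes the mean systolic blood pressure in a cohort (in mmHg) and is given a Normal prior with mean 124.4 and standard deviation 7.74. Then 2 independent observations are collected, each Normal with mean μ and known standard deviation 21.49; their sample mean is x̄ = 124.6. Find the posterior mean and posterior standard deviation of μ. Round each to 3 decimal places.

Posterior mean ≈ 124.441; posterior SD ≈ 6.897

With known σ, the Normal prior is conjugate. Weight on the data is w = (n/σ²)/(n/σ² + 1/τ₀²) = 0.00433069/(0.00433069+0.0166924) = 0.20600.
Posterior mean = w·x̄ + (1−w)·μ₀ = 0.20600·124.6 + 0.79400·124.4 = 124.441. Posterior variance = 1/(0.00433069+0.0166924) = 47.5668, so SD = 6.897.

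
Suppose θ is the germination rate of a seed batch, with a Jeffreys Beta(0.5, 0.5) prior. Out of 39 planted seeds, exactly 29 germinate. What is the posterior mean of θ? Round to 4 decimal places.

The binomial likelihood is conjugate to the Beta prior: with 29 successes and 10 failures, the posterior is Beta(0.5+29, 0.5+10) = Beta(29.5, 10.5).
Posterior mean = α/(α+β) = 29.5/40 = 0.7375.

Posterior mean ≈ 0.7375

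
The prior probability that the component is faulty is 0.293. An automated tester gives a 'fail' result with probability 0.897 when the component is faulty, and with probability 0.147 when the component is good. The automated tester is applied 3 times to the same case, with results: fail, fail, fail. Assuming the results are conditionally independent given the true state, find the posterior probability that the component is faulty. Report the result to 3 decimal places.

Posterior P(H) ≈ 0.989

With H the event that the component is faulty, the joint likelihood of the observed sequence is P(data|H) = 0.897·0.897·0.897 = 0.72173 and P(data|¬H) = 0.147·0.147·0.147 = 0.0031765.
Bayes: P(H|data) = 0.293·0.72173 / (0.293·0.72173 + 0.707·0.0031765) = 0.21147/0.21371 = 0.9895.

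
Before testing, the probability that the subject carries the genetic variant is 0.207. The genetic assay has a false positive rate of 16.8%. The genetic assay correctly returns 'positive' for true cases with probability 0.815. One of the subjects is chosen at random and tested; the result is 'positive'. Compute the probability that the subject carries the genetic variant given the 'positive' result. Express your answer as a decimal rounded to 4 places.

Write H for 'the subject carries the genetic variant'. Prior odds H:¬H = 0.207/0.793 = 0.26103. For the 'positive' outcome, the likelihood ratio is 0.815/0.168 = 4.8512.
Posterior odds = 0.26103 × 4.8512 = 1.2663, so P(H|E) = 1.2663/(1+1.2663) = 0.5588.

P(H | E) ≈ 0.5588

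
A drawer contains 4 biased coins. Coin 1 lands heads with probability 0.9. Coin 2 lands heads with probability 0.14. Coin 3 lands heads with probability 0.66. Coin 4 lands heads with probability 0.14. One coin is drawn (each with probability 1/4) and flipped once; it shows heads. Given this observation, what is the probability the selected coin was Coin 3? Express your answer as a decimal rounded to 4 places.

Tabulate prior·likelihood by source: [1] prior 0.25, lik 0.9, product 0.2250; [2] prior 0.25, lik 0.14, product 0.03500; [3] prior 0.25, lik 0.66, product 0.1650; [4] prior 0.25, lik 0.14, product 0.03500.
Normalizing constant = 0.46000; the posterior for Coin 3 is its product over the sum, 0.1650/0.46000 = 0.3587.

Posterior probability ≈ 0.3587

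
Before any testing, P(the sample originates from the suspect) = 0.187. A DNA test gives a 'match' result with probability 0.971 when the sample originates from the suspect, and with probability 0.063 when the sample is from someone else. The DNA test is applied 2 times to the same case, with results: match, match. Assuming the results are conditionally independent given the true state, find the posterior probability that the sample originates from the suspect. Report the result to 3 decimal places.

Let H be the event that the sample originates from the suspect; start with P(H) = 0.187. P('match'|H) = 0.971, P('match'|¬H) = 0.063.
Update on result 1 ('match'): P(H) ← 0.971·0.1870 / (0.971·0.1870 + 0.063·0.8130) = 0.18158/0.23280 = 0.7800.
Update on result 2 ('match'): P(H) ← 0.971·0.7800 / (0.971·0.7800 + 0.063·0.2200) = 0.75736/0.77122 = 0.9820.

Posterior P(H) ≈ 0.982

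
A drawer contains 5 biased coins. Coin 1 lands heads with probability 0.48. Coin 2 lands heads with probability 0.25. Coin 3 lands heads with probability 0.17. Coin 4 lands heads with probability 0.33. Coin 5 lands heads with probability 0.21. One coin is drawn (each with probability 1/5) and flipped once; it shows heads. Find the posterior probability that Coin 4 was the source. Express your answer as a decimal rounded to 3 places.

Tabulate prior·likelihood by source: [1] prior 0.2, lik 0.48, product 0.09600; [2] prior 0.2, lik 0.25, product 0.05000; [3] prior 0.2, lik 0.17, product 0.03400; [4] prior 0.2, lik 0.33, product 0.06600; [5] prior 0.2, lik 0.21, product 0.04200.
Normalizing constant = 0.28800; the posterior for Coin 4 is its product over the sum, 0.06600/0.28800 = 0.229.

Posterior probability ≈ 0.229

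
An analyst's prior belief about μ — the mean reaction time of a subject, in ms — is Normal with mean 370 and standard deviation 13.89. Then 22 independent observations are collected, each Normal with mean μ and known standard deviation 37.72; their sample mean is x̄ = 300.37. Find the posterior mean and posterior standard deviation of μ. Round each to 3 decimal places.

With known σ, the Normal prior is conjugate. Weight on the data is w = (n/σ²)/(n/σ² + 1/τ₀²) = 0.0154625/(0.0154625+0.00518317) = 0.74895.
Posterior mean = w·x̄ + (1−w)·μ₀ = 0.74895·300.37 + 0.25105·370 = 317.851. Posterior variance = 1/(0.0154625+0.00518317) = 48.4363, so SD = 6.960.

Posterior mean ≈ 317.851; posterior SD ≈ 6.960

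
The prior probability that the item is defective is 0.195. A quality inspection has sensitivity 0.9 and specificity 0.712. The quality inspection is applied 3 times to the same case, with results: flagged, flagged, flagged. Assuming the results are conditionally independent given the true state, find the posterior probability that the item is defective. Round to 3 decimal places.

With H the event that the item is defective, the joint likelihood of the observed sequence is P(data|H) = 0.9·0.9·0.9 = 0.72900 and P(data|¬H) = 0.288·0.288·0.288 = 0.023888.
Bayes: P(H|data) = 0.195·0.72900 / (0.195·0.72900 + 0.805·0.023888) = 0.14216/0.16138 = 0.8808.

Posterior P(H) ≈ 0.881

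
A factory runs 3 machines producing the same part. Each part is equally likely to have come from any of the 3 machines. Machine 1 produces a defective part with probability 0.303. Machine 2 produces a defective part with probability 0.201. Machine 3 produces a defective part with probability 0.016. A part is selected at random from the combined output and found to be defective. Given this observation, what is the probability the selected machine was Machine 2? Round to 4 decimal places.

Posterior probability ≈ 0.3865

Tabulate prior·likelihood by source: [1] prior 0.333333, lik 0.303, product 0.1010; [2] prior 0.333333, lik 0.201, product 0.06700; [3] prior 0.333333, lik 0.016, product 0.005333.
Normalizing constant = 0.17333; the posterior for Machine 2 is its product over the sum, 0.06700/0.17333 = 0.3865.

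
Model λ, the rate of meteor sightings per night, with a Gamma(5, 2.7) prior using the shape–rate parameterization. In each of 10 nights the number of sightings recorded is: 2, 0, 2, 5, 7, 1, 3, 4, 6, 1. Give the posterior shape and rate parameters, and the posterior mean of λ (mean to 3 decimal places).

Posterior: Gamma(shape=36, rate=12.7); mean ≈ 2.835

The Poisson likelihood adds the total count to the shape and the number of exposure periods to the rate. Here ∑xᵢ = 31 and n = 10, so shape 5→36 and rate 2.7→12.7.
Posterior mean = shape/rate = 36/12.7 = 2.835.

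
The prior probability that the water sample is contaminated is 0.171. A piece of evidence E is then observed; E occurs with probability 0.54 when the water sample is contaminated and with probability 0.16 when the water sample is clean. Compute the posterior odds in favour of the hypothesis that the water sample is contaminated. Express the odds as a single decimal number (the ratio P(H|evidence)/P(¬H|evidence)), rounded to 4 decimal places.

Posterior odds ≈ 0.6962

Prior odds = 0.171/(1−0.171) = 0.20627.
Likelihood ratio for E = 0.54/0.16 = 3.3750.
Posterior odds = prior odds × LR = 0.69617.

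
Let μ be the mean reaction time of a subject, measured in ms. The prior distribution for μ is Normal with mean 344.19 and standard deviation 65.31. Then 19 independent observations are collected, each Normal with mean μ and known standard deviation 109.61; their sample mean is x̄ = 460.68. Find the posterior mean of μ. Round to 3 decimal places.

Prior precision 1/τ₀² = 1/65.31² = 0.00023444; data precision n/σ² = 19/109.61² = 0.00158144.
Posterior precision = 0.00023444 + 0.00158144 = 0.00181589.
Posterior mean = (0.00023444·344.19 + 0.00158144·460.68) / 0.00181589 = 445.640.

Posterior mean ≈ 445.640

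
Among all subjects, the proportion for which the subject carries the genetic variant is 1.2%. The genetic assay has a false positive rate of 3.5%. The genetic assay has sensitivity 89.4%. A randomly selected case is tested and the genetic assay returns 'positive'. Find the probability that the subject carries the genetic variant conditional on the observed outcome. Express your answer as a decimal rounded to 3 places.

P(H | E) ≈ 0.237

Write H for 'the subject carries the genetic variant'. Prior odds H:¬H = 0.012/0.988 = 0.012146. For the 'positive' outcome, the likelihood ratio is 0.894/0.035 = 25.543.
Posterior odds = 0.012146 × 25.543 = 0.31024, so P(H|E) = 0.31024/(1+0.31024) = 0.237.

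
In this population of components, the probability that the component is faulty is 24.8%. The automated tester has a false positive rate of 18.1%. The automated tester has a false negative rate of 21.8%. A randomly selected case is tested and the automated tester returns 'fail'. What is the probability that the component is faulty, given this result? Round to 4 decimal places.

P(H | E) ≈ 0.5876

Write H for 'the component is faulty'. Prior odds H:¬H = 0.248/0.752 = 0.32979. For the 'fail' outcome, the likelihood ratio is 0.782/0.181 = 4.3204.
Posterior odds = 0.32979 × 4.3204 = 1.4248, so P(H|E) = 1.4248/(1+1.4248) = 0.5876.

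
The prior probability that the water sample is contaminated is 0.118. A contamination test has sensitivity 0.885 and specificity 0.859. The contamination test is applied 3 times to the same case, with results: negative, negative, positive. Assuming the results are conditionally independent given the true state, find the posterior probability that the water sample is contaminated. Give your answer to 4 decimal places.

Posterior P(H) ≈ 0.0148

Let H be the event that the water sample is contaminated; start with P(H) = 0.118. P('positive'|H) = 0.885, P('positive'|¬H) = 0.141.
Update on result 1 ('negative'): P(H) ← 0.115·0.1180 / (0.115·0.1180 + 0.859·0.8820) = 0.013570/0.77121 = 0.0176.
Update on result 2 ('negative'): P(H) ← 0.115·0.0176 / (0.115·0.0176 + 0.859·0.9824) = 0.0020235/0.84591 = 0.0024.
Update on result 3 ('positive'): P(H) ← 0.885·0.0024 / (0.885·0.0024 + 0.141·0.9976) = 0.0021170/0.14278 = 0.0148.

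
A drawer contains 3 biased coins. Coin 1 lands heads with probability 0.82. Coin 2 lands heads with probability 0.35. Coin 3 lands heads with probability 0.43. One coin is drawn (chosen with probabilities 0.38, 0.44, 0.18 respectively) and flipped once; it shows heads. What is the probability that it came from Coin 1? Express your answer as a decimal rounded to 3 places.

Posterior probability ≈ 0.574

Tabulate prior·likelihood by source: [1] prior 0.38, lik 0.82, product 0.3116; [2] prior 0.44, lik 0.35, product 0.1540; [3] prior 0.18, lik 0.43, product 0.07740.
Normalizing constant = 0.54300; the posterior for Coin 1 is its product over the sum, 0.3116/0.54300 = 0.574.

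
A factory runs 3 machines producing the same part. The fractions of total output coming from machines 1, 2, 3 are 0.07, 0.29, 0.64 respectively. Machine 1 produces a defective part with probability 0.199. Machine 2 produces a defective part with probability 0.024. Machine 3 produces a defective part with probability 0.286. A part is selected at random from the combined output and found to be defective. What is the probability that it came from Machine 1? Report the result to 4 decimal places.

Tabulate prior·likelihood by source: [1] prior 0.07, lik 0.199, product 0.01393; [2] prior 0.29, lik 0.024, product 0.006960; [3] prior 0.64, lik 0.286, product 0.1830.
Normalizing constant = 0.20393; the posterior for Machine 1 is its product over the sum, 0.01393/0.20393 = 0.0683.

Posterior probability ≈ 0.0683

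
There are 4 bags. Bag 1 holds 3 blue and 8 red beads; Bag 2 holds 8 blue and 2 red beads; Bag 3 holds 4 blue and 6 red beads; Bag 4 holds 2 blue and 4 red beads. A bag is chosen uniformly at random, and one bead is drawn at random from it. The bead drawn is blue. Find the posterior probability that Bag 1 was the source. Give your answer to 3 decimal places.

Posterior probability ≈ 0.151

Tabulate prior·likelihood by source: [1] prior 0.25, lik 0.2727, product 0.06818; [2] prior 0.25, lik 0.8, product 0.2000; [3] prior 0.25, lik 0.4, product 0.1000; [4] prior 0.25, lik 0.3333, product 0.08333.
Normalizing constant = 0.45152; the posterior for Bag 1 is its product over the sum, 0.06818/0.45152 = 0.151.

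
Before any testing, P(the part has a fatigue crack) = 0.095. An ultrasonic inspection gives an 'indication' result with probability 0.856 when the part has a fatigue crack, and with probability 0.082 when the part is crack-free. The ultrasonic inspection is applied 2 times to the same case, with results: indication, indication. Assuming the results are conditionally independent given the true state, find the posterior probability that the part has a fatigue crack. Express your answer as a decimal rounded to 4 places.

Posterior P(H) ≈ 0.9196

With H the event that the part has a fatigue crack, the joint likelihood of the observed sequence is P(data|H) = 0.856·0.856 = 0.73274 and P(data|¬H) = 0.082·0.082 = 0.0067240.
Bayes: P(H|data) = 0.095·0.73274 / (0.095·0.73274 + 0.905·0.0067240) = 0.069610/0.075695 = 0.9196.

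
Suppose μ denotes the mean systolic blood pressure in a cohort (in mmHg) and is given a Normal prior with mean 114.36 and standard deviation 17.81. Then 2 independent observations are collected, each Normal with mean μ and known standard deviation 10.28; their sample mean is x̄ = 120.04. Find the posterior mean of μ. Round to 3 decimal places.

Prior precision 1/τ₀² = 1/17.81² = 0.00315262; data precision n/σ² = 2/10.28² = 0.0189253.
Posterior precision = 0.00315262 + 0.0189253 = 0.0220780.
Posterior mean = (0.00315262·114.36 + 0.0189253·120.04) / 0.0220780 = 119.229.

Posterior mean ≈ 119.229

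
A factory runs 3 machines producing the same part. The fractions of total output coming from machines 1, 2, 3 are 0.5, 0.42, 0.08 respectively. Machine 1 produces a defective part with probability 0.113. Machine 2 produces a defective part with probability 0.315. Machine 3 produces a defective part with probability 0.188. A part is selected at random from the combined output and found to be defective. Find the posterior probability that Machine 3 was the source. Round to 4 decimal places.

Tabulate prior·likelihood by source: [1] prior 0.5, lik 0.113, product 0.05650; [2] prior 0.42, lik 0.315, product 0.1323; [3] prior 0.08, lik 0.188, product 0.01504.
Normalizing constant = 0.20384; the posterior for Machine 3 is its product over the sum, 0.01504/0.20384 = 0.0738.

Posterior probability ≈ 0.0738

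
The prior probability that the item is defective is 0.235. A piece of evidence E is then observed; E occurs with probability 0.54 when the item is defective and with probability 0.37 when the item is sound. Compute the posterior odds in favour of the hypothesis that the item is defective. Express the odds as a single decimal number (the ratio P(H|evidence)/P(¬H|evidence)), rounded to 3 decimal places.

Posterior odds ≈ 0.448

Prior odds = 0.235/(1−0.235) = 0.30719.
Likelihood ratio for E = 0.54/0.37 = 1.4595.
Posterior odds = prior odds × LR = 0.44833.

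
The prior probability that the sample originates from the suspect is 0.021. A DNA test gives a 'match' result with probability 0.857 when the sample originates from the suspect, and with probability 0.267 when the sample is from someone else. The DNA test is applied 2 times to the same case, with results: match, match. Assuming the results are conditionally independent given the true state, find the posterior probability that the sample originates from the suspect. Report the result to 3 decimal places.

Posterior P(H) ≈ 0.181

Let H be the event that the sample originates from the suspect; start with P(H) = 0.021. P('match'|H) = 0.857, P('match'|¬H) = 0.267.
Update on result 1 ('match'): P(H) ← 0.857·0.0210 / (0.857·0.0210 + 0.267·0.9790) = 0.017997/0.27939 = 0.0644.
Update on result 2 ('match'): P(H) ← 0.857·0.0644 / (0.857·0.0644 + 0.267·0.9356) = 0.055204/0.30501 = 0.1810.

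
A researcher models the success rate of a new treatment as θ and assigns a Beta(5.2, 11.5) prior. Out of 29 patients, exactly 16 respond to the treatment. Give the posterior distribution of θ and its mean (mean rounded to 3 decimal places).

The binomial likelihood is conjugate to the Beta prior: with 16 successes and 13 failures, the posterior is Beta(5.2+16, 11.5+13) = Beta(21.2, 24.5).
Posterior mean = α/(α+β) = 21.2/45.7 = 0.464.

Posterior: Beta(21.2, 24.5); mean ≈ 0.464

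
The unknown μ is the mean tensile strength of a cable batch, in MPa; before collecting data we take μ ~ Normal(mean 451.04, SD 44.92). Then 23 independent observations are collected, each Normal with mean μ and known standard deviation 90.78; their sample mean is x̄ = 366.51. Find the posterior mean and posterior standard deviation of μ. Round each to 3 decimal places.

With known σ, the Normal prior is conjugate. Weight on the data is w = (n/σ²)/(n/σ² + 1/τ₀²) = 0.00279092/(0.00279092+0.00049559) = 0.84921.
Posterior mean = w·x̄ + (1−w)·μ₀ = 0.84921·366.51 + 0.15079·451.04 = 379.257. Posterior variance = 1/(0.00279092+0.00049559) = 304.274, so SD = 17.443.

Posterior mean ≈ 379.257; posterior SD ≈ 17.443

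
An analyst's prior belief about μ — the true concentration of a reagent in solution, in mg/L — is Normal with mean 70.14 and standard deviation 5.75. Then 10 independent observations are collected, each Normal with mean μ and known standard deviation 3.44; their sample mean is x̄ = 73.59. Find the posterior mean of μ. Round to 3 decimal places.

With known σ, the Normal prior is conjugate. Weight on the data is w = (n/σ²)/(n/σ² + 1/τ₀²) = 0.845051/(0.845051+0.0302457) = 0.96545.
Posterior mean = w·x̄ + (1−w)·μ₀ = 0.96545·73.59 + 0.034555·70.14 = 73.471.

Posterior mean ≈ 73.471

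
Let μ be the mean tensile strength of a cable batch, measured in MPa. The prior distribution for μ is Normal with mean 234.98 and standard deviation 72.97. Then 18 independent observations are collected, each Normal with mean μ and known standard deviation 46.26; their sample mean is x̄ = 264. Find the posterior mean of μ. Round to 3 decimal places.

With known σ, the Normal prior is conjugate. Weight on the data is w = (n/σ²)/(n/σ² + 1/τ₀²) = 0.00841126/(0.00841126+0.00018781) = 0.97816.
Posterior mean = w·x̄ + (1−w)·μ₀ = 0.97816·264 + 0.021840·234.98 = 263.366.

Posterior mean ≈ 263.366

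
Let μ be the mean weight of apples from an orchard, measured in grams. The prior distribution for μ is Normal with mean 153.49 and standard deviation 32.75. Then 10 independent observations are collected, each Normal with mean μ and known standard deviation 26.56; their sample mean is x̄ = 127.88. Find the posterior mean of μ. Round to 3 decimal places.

Posterior mean ≈ 129.460

With known σ, the Normal prior is conjugate. Weight on the data is w = (n/σ²)/(n/σ² + 1/τ₀²) = 0.0141757/(0.0141757+0.00093235) = 0.93829.
Posterior mean = w·x̄ + (1−w)·μ₀ = 0.93829·127.88 + 0.061712·153.49 = 129.460.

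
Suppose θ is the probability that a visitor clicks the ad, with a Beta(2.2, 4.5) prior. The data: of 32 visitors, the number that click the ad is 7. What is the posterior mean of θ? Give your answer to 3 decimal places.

Observing 7 successes and 25 failures updates Beta(2.2, 4.5) by adding the success and failure counts to the two shape parameters: α = 2.2+7 = 9.2, β = 4.5+25 = 29.5.
Posterior mean = α/(α+β) = 9.2/38.7 = 0.238.

Posterior mean ≈ 0.238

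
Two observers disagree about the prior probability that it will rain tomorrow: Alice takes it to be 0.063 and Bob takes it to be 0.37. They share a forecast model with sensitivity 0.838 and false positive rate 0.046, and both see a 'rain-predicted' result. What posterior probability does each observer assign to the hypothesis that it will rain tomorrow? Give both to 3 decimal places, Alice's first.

Alice: 0.551; Bob: 0.915

P('+'|H) = 0.838, P('+'|¬H) = 0.046.
Alice: numerator 0.838·0.063 = 0.052794; evidence = 0.052794+0.046·0.937 = 0.095896; posterior = 0.551.
Bob: numerator 0.838·0.37 = 0.31006; evidence = 0.31006+0.046·0.63 = 0.33904; posterior = 0.915.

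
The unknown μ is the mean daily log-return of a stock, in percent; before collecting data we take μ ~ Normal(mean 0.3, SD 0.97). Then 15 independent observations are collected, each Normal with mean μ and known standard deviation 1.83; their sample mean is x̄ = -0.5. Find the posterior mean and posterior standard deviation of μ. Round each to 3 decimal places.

With known σ, the Normal prior is conjugate. Weight on the data is w = (n/σ²)/(n/σ² + 1/τ₀²) = 4.47908/(4.47908+1.06281) = 0.80822.
Posterior mean = w·x̄ + (1−w)·μ₀ = 0.80822·-0.5 + 0.19178·0.3 = -0.347. Posterior variance = 1/(4.47908+1.06281) = 0.180444, so SD = 0.425.

Posterior mean ≈ -0.347; posterior SD ≈ 0.425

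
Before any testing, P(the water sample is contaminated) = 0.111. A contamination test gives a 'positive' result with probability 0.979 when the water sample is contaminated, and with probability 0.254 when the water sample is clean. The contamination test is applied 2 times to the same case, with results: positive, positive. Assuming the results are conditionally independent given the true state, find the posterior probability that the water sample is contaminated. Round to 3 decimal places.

With H the event that the water sample is contaminated, the joint likelihood of the observed sequence is P(data|H) = 0.979·0.979 = 0.95844 and P(data|¬H) = 0.254·0.254 = 0.064516.
Bayes: P(H|data) = 0.111·0.95844 / (0.111·0.95844 + 0.889·0.064516) = 0.10639/0.16374 = 0.6497.

Posterior P(H) ≈ 0.650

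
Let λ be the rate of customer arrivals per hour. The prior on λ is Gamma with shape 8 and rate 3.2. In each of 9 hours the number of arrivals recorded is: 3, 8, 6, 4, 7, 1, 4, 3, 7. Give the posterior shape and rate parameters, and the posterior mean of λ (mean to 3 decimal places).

Total count ∑xᵢ = 43 over n = 9 hours.
Gamma is conjugate to the Poisson likelihood: posterior is Gamma(shape = 8+43 = 51, rate = 3.2+9 = 12.2).
E[λ | data] = 51/12.2 = 4.180.

Posterior: Gamma(shape=51, rate=12.2); mean ≈ 4.180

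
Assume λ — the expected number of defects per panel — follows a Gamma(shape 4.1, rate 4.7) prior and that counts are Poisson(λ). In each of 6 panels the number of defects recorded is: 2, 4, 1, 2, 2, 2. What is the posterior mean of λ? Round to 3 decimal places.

The Poisson likelihood adds the total count to the shape and the number of exposure periods to the rate. Here ∑xᵢ = 13 and n = 6, so shape 4.1→17.1 and rate 4.7→10.7.
E[λ | data] = 17.1/10.7 = 1.598.

Posterior mean ≈ 1.598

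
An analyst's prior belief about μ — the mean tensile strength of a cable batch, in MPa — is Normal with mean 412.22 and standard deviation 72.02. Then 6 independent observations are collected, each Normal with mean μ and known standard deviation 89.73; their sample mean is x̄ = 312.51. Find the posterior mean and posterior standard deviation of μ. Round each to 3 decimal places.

Posterior mean ≈ 333.004; posterior SD ≈ 32.651

Prior precision 1/τ₀² = 1/72.02² = 0.00019279; data precision n/σ² = 6/89.73² = 0.00074521.
Posterior precision = 0.00019279 + 0.00074521 = 0.00093800, giving posterior SD = 1/√0.00093800 = 32.651.
Posterior mean = (0.00019279·412.22 + 0.00074521·312.51) / 0.00093800 = 333.004.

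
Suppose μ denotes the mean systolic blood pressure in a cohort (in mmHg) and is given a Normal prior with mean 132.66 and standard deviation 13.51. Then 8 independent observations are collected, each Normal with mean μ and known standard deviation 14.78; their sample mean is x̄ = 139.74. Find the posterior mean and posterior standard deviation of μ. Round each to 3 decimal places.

Posterior mean ≈ 138.819; posterior SD ≈ 4.874

With known σ, the Normal prior is conjugate. Weight on the data is w = (n/σ²)/(n/σ² + 1/τ₀²) = 0.0366219/(0.0366219+0.00547885) = 0.86986.
Posterior mean = w·x̄ + (1−w)·μ₀ = 0.86986·139.74 + 0.13014·132.66 = 138.819. Posterior variance = 1/(0.0366219+0.00547885) = 23.7525, so SD = 4.874.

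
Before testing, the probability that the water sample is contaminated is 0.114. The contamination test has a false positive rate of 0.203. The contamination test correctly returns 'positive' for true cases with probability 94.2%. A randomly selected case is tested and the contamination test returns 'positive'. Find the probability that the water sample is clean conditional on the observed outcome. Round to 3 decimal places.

Write H for 'the water sample is contaminated'. Prior odds H:¬H = 0.114/0.886 = 0.12867. For the 'positive' outcome, the likelihood ratio is 0.942/0.203 = 4.6404.
Posterior odds = 0.12867 × 4.6404 = 0.59707, so P(H|E) = 0.59707/(1+0.59707) = 0.374. Then P(¬H|E) = 1 − 0.374 = 0.626.

P(¬H | E) ≈ 0.626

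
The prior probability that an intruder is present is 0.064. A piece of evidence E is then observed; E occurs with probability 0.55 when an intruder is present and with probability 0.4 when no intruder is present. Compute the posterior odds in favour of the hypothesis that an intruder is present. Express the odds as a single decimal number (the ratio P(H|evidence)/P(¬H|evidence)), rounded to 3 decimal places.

Prior odds = 0.064/(1−0.064) = 0.068376.
Likelihood ratio for E = 0.55/0.4 = 1.3750.
Posterior odds = prior odds × LR = 0.094017.

Posterior odds ≈ 0.094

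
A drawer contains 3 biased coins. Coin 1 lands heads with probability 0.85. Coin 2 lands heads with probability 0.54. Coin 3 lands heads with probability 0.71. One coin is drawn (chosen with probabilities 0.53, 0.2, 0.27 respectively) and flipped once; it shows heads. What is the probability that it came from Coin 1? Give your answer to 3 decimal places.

Tabulate prior·likelihood by source: [1] prior 0.53, lik 0.85, product 0.4505; [2] prior 0.2, lik 0.54, product 0.1080; [3] prior 0.27, lik 0.71, product 0.1917.
Normalizing constant = 0.75020; the posterior for Coin 1 is its product over the sum, 0.4505/0.75020 = 0.601.

Posterior probability ≈ 0.601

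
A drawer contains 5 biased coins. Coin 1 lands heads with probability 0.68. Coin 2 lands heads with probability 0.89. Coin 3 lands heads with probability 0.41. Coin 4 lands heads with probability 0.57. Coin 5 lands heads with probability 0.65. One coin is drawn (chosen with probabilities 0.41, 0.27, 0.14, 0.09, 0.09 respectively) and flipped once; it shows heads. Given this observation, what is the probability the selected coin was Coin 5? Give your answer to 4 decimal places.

Tabulate prior·likelihood by source: [1] prior 0.41, lik 0.68, product 0.2788; [2] prior 0.27, lik 0.89, product 0.2403; [3] prior 0.14, lik 0.41, product 0.05740; [4] prior 0.09, lik 0.57, product 0.05130; [5] prior 0.09, lik 0.65, product 0.05850.
Normalizing constant = 0.68630; the posterior for Coin 5 is its product over the sum, 0.05850/0.68630 = 0.0852.

Posterior probability ≈ 0.0852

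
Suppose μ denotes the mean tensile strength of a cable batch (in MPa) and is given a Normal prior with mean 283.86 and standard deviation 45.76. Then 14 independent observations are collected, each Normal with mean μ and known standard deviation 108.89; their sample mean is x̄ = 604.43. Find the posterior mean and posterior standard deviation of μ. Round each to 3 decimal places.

Prior precision 1/τ₀² = 1/45.76² = 0.00047756; data precision n/σ² = 14/108.89² = 0.00118073.
Posterior precision = 0.00047756 + 0.00118073 = 0.00165829, giving posterior SD = 1/√0.00165829 = 24.557.
Posterior mean = (0.00047756·283.86 + 0.00118073·604.43) / 0.00165829 = 512.111.

Posterior mean ≈ 512.111; posterior SD ≈ 24.557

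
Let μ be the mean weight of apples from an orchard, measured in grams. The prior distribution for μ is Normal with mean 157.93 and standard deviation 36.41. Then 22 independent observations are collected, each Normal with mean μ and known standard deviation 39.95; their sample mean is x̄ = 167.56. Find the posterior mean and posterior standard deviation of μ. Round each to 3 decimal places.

Posterior mean ≈ 167.060; posterior SD ≈ 8.293

Prior precision 1/τ₀² = 1/36.41² = 0.00075433; data precision n/σ² = 22/39.95² = 0.0137844.
Posterior precision = 0.00075433 + 0.0137844 = 0.0145388, giving posterior SD = 1/√0.0145388 = 8.293.
Posterior mean = (0.00075433·157.93 + 0.0137844·167.56) / 0.0145388 = 167.060.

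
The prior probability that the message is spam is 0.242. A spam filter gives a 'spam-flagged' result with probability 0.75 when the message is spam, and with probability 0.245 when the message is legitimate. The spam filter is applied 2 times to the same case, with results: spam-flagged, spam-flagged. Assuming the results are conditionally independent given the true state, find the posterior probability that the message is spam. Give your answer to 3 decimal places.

Posterior P(H) ≈ 0.749

Let H be the event that the message is spam; start with P(H) = 0.242. P('spam-flagged'|H) = 0.75, P('spam-flagged'|¬H) = 0.245.
Update on result 1 ('spam-flagged'): P(H) ← 0.75·0.2420 / (0.75·0.2420 + 0.245·0.7580) = 0.18150/0.36721 = 0.4943.
Update on result 2 ('spam-flagged'): P(H) ← 0.75·0.4943 / (0.75·0.4943 + 0.245·0.5057) = 0.37070/0.49461 = 0.7495.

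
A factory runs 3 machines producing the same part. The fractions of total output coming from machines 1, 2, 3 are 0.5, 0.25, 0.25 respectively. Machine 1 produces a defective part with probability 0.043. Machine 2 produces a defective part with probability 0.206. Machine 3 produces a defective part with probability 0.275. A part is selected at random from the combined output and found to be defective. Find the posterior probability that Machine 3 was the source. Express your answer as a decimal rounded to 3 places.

P(defective|M1) = 0.043; P(defective|M2) = 0.206; P(defective|M3) = 0.275.
Prior × likelihood for each source: 0.5·0.043=0.02150, 0.25·0.206=0.05150, 0.25·0.275=0.06875. Summing gives P(defective) = 0.14175.
P(Machine 3 | defective) = 0.06875 / 0.14175 = 0.485.

Posterior probability ≈ 0.485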